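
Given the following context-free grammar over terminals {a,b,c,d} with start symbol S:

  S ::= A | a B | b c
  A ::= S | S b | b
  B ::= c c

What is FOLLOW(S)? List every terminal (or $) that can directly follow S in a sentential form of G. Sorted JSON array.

Compute FIRST by fixpoint:
iter 1:
  A via A→b: +{b}
  B via B→c c: +{c}
  S via S→A: +{b}
  S via S→a B: +{a}
  FIRST[S]={a,b}  FIRST[A]={b}  FIRST[B]={c}
iter 2:
  A via A→S: +{a}
  FIRST[S]={a,b}  FIRST[A]={a,b}  FIRST[B]={c}
iter 3: (stable)
  FIRST[S]={a,b}  FIRST[A]={a,b}  FIRST[B]={c}

FOLLOW sets:
seed FOLLOW(S) with $
iter 1:
  A→S b: FOLLOW(S) ⊇ FIRST(b) = {b}; new: +{b}
  S→A: FOLLOW(A) ⊇ FOLLOW(S) ⊇ {$,b}; new: +{$,b}
  S→a B: FOLLOW(B) ⊇ FOLLOW(S) ⊇ {$,b}; new: +{$,b}
  S: {$,b}  A: {$,b}  B: {$,b}
iter 2: (stable)
  S: {$,b}  A: {$,b}  B: {$,b}

FOLLOW(S) = ["$", "b"]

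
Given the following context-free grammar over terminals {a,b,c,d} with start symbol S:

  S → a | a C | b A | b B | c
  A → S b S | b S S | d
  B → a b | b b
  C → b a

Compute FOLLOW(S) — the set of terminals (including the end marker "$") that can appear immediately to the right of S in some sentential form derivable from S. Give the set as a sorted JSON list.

Compute FIRST by fixpoint:
[1]
  A via A→b S S: +{b}
  A via A→d: +{d}
  B via B→a b: +{a}
  B via B→b b: +{b}
  C via C→b a: +{b}
  S via S→a: +{a}
  S via S→b A: +{b}
  S via S→c: +{c}
  FIRST(S)={a,b,c}  FIRST(A)={b,d}  FIRST(B)={a,b}  FIRST(C)={b}
[2]
  A via A→S b S: +{a,c}
  FIRST(S)={a,b,c}  FIRST(A)={a,b,c,d}  FIRST(B)={a,b}  FIRST(C)={b}
[3] done
  FIRST(S)={a,b,c}  FIRST(A)={a,b,c,d}  FIRST(B)={a,b}  FIRST(C)={b}

FOLLOW sets:
FOLLOW(S) := {$}
round 1:
  A→S b S: FOLLOW(S) ⊇ FIRST(b) = {b}; new: +{b}
  A→b S S: FOLLOW(S) ⊇ FIRST(S) = {a,b,c}; new: +{a,c}
  S→a C: FOLLOW(C) ⊇ FOLLOW(S) ⊇ {$,a,b,c}; new: +{$,a,b,c}
  S→b A: FOLLOW(A) ⊇ FOLLOW(S) ⊇ {$,a,b,c}; new: +{$,a,b,c}
  S→b B: FOLLOW(B) ⊇ FOLLOW(S) ⊇ {$,a,b,c}; new: +{$,a,b,c}
  FOLLOW[S]={$,a,b,c}  FOLLOW[A]={$,a,b,c}  FOLLOW[B]={$,a,b,c}  FOLLOW[C]={$,a,b,c}
round 2: — fixpoint
  FOLLOW[S]={$,a,b,c}  FOLLOW[A]={$,a,b,c}  FOLLOW[B]={$,a,b,c}  FOLLOW[C]={$,a,b,c}

FOLLOW(S) = ["$", "a", "b", "c"]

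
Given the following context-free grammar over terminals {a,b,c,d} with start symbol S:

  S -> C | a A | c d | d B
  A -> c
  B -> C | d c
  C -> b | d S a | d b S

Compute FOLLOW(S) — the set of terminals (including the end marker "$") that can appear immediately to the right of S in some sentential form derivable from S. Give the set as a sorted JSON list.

FIRST sets, iterate to fixpoint:
pass 1:
  A via A→c: +{c}
  B via B→d c: +{d}
  C via C→b: +{b}
  C via C→d S a: +{d}
  S via S→C: +{b,d}
  S via S→a A: +{a}
  S via S→c d: +{c}
  FIRST(S)={a,b,c,d}  FIRST(A)={c}  FIRST(B)={d}  FIRST(C)={b,d}
pass 2:
  B via B→C: +{b}
  FIRST(S)={a,b,c,d}  FIRST(A)={c}  FIRST(B)={b,d}  FIRST(C)={b,d}
pass 3: — fixpoint
  FIRST(S)={a,b,c,d}  FIRST(A)={c}  FIRST(B)={b,d}  FIRST(C)={b,d}

FOLLOW sets:
seed FOLLOW(S) with $
round 1:
  C→d S a: FOLLOW(S) ⊇ FIRST(a) = {a}; new: +{a}
  S→C: FOLLOW(C) ⊇ FOLLOW(S) ⊇ {$,a}; new: +{$,a}
  S→a A: FOLLOW(A) ⊇ FOLLOW(S) ⊇ {$,a}; new: +{$,a}
  S→d B: FOLLOW(B) ⊇ FOLLOW(S) ⊇ {$,a}; new: +{$,a}
  FOLLOW[S]={$,a}  FOLLOW[A]={$,a}  FOLLOW[B]={$,a}  FOLLOW[C]={$,a}
round 2: (no change)
  FOLLOW[S]={$,a}  FOLLOW[A]={$,a}  FOLLOW[B]={$,a}  FOLLOW[C]={$,a}

FOLLOW(S) = ["$", "a"]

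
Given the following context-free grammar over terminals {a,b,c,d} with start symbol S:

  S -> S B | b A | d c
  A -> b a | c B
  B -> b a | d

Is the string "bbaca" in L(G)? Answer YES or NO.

Convert to CNF:
  S -> S B | T0 A | T3 T2
  A -> T0 T1 | T2 B
  B -> T0 T1 | d
  T0 -> b
  T1 -> a
  T2 -> c
  T3 -> d

CYK fill:
  cell(0,0) b: {T0}  orig:{}
  cell(1,1) b: {T0}  orig:{}
  cell(2,2) a: {T1}  orig:{}
  cell(3,3) c: {T2}  orig:{}
  cell(4,4) a: {T1}  orig:{}
  cell(0,1) bb: ∅
  cell(1,2) ba: {A,B}
  cell(2,3) ac: ∅
  cell(3,4) ca: ∅
  cell(0,2) bba: {S}
  cell(1,3) bac: ∅
  cell(2,4) aca: ∅
  cell(0,3) bbac: ∅
  cell(1,4) baca: ∅
  cell(0,4) bbaca: ∅

S ∉ T[0,4] ⇒ NO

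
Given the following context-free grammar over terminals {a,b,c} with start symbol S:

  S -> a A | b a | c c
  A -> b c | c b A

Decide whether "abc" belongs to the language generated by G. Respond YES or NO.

Convert to CNF:
  S -> T0 T2 | T1 T1 | T2 A
  A -> T0 T1 | T1 X3
  T0 -> b
  T1 -> c
  T2 -> a
  X3 -> T0 A

CYK table (by increasing span):
  cell(0,0) a: {T2}  orig:{}
  cell(1,1) b: {T0}  orig:{}
  cell(2,2) c: {T1}  orig:{}
  cell(0,1) ab: ∅
  cell(1,2) bc: {A}
  cell(0,2) abc: {S}

S ∈ T[0,2] ⇒ YES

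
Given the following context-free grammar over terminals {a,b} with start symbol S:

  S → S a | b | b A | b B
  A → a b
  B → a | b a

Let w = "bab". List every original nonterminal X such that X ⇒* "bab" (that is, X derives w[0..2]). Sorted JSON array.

Convert to CNF:
  S -> S T0 | T1 A | T1 B | b
  A -> T0 T1
  B -> T1 T0 | a
  T0 -> a
  T1 -> b

Fill CYK table bottom-up (cells [i..j] with 0 ≤ i ≤ j ≤ 2 only):
  cell(0,0) b: {S,T1}  orig:{S}
  cell(1,1) a: {B,T0}  orig:{B}
  cell(2,2) b: {S,T1}  orig:{S}
  cell(0,1) ba: {B,S}
  cell(1,2) ab: {A}
  cell(0,2) bab: {S}

Original NTs in T[0,2] deriving "bab": ["S"]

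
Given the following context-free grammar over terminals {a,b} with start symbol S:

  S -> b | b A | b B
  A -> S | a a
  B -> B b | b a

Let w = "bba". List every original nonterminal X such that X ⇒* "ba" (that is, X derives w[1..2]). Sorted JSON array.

CNF form of G:
  S -> T1 A | T1 B | b
  A -> T0 T0 | T1 A | T1 B | b
  B -> B T1 | T1 T0
  T0 -> a
  T1 -> b

CYK table (by increasing span), restricted to cells inside w[1..2]:
  [1..1]={A,S,T1}  "b"  orig:{A,S}
  [2..2]={T0}  "a"  orig:{}
  [1..2]={B}  "ba"

Original NTs in T[1,2] deriving "ba": ["B"]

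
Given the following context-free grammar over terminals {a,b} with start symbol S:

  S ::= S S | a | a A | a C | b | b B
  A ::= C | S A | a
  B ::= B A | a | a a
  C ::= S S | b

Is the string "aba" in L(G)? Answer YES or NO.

CNF form of G:
  S -> S S | T0 A | T0 C | T1 B | a | b
  A -> S A | S S | a | b
  B -> B A | T0 T0 | a
  C -> S S | b
  T0 -> a
  T1 -> b

CYK table (by increasing span):
  T[0,0] 'a' = {A,B,S,T0}  orig:{A,B,S}
  T[1,1] 'b' = {A,C,S,T1}  orig:{A,C,S}
  T[2,2] 'a' = {A,B,S,T0}  orig:{A,B,S}
  T[0,1] 'ab' = {A,B,C,S}
  T[1,2] 'ba' = {A,C,S}
  T[0,2] 'aba' = {A,B,C,S}

S ∈ T[0,2] ⇒ YES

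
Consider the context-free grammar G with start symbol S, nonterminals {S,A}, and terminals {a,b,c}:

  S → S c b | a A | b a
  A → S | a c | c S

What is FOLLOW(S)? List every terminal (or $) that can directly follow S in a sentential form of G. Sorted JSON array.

Compute FIRST by fixpoint:
iter 1:
  A via A→a c: +{a}
  A via A→c S: +{c}
  S via S→a A: +{a}
  S via S→b a: +{b}
  FIRST(S)={a,b}  FIRST(A)={a,c}
iter 2:
  A via A→S: +{b}
  FIRST(S)={a,b}  FIRST(A)={a,b,c}
iter 3: done
  FIRST(S)={a,b}  FIRST(A)={a,b,c}

FOLLOW sets:
seed FOLLOW(S) with $
iter 1:
  S→S c b: FOLLOW(S) ⊇ FIRST(c) = {c}; new: +{c}
  S→a A: FOLLOW(A) ⊇ FOLLOW(S) ⊇ {$,c}; new: +{$,c}
  S: {$,c}  A: {$,c}
iter 2: (no change)
  S: {$,c}  A: {$,c}

FOLLOW(S) = ["$", "c"]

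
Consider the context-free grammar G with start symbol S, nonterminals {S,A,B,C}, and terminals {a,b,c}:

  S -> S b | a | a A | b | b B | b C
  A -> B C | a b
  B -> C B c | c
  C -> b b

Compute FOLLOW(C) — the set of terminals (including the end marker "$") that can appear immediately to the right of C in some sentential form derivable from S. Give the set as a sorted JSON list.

FIRST sets, iterate to fixpoint:
pass 1:
  A via A→a b: +{a}
  B via B→c: +{c}
  C via C→b b: +{b}
  S via S→a: +{a}
  S via S→b: +{b}
  FIRST(S)={a,b}  FIRST(A)={a}  FIRST(B)={c}  FIRST(C)={b}
pass 2:
  A via A→B C: +{c}
  B via B→C B c: +{b}
  FIRST(S)={a,b}  FIRST(A)={a,c}  FIRST(B)={b,c}  FIRST(C)={b}
pass 3:
  A via A→B C: +{b}
  FIRST(S)={a,b}  FIRST(A)={a,b,c}  FIRST(B)={b,c}  FIRST(C)={b}
pass 4: done
  FIRST(S)={a,b}  FIRST(A)={a,b,c}  FIRST(B)={b,c}  FIRST(C)={b}

FOLLOW iteration:
initialize: $ ∈ FOLLOW(S)
[1]
  A→B C: FOLLOW(B) ⊇ FIRST(C) = {b}; new: +{b}
  B→C B c: FOLLOW(C) ⊇ FIRST(B) = {b,c}; new: +{b,c}
  B→C B c: FOLLOW(B) ⊇ FIRST(c) = {c}; new: +{c}
  S→S b: FOLLOW(S) ⊇ FIRST(b) = {b}; new: +{b}
  S→a A: FOLLOW(A) ⊇ FOLLOW(S) ⊇ {$,b}; new: +{$,b}
  S→b B: FOLLOW(B) ⊇ FOLLOW(S) ⊇ {$,b}; new: +{$}
  S→b C: FOLLOW(C) ⊇ FOLLOW(S) ⊇ {$,b}; new: +{$}
  FOLLOW[S]={$,b}  FOLLOW[A]={$,b}  FOLLOW[B]={$,b,c}  FOLLOW[C]={$,b,c}
[2] (no change)
  FOLLOW[S]={$,b}  FOLLOW[A]={$,b}  FOLLOW[B]={$,b,c}  FOLLOW[C]={$,b,c}

FOLLOW(C) = ["$", "b", "c"]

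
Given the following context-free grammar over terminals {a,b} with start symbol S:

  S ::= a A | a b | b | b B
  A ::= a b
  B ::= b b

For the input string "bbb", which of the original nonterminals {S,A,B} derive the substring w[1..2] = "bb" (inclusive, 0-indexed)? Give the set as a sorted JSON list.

Convert to CNF:
  S -> T0 A | T0 T1 | T1 B | b
  A -> T0 T1
  B -> T1 T1
  T0 -> a
  T1 -> b

CYK table (by increasing span) (cells [i..j] with 1 ≤ i ≤ j ≤ 2 only):
  T[1,1] 'b' = {S,T1}  orig:{S}
  T[2,2] 'b' = {S,T1}  orig:{S}
  T[1,2] 'bb' = {B}

Original NTs in T[1,2] deriving "bb": ["B"]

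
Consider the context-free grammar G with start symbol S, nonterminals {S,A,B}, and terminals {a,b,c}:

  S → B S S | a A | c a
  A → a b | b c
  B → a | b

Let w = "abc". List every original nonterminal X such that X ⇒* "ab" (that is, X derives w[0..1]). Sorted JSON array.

CNF form of G:
  S -> B X3 | T0 A | T2 T0
  A -> T0 T1 | T1 T2
  B -> a | b
  T0 -> a
  T1 -> b
  T2 -> c
  X3 -> S S

CYK fill, restricted to cells inside w[0..1]:
  [0..0]={B,T0}  "a"  orig:{B}
  [1..1]={B,T1}  "b"  orig:{B}
  [0..1]={A}  "ab"

Original NTs in T[0,1] deriving "ab": ["A"]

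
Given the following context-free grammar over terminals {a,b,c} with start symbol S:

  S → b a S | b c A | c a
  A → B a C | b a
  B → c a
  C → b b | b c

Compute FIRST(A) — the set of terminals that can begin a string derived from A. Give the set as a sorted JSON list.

FIRST sets, iterate to fixpoint:
[1]
  A via A→b a: +{b}
  B via B→c a: +{c}
  C via C→b b: +{b}
  S via S→b a S: +{b}
  S via S→c a: +{c}
  FIRST(S)={b,c}  FIRST(A)={b}  FIRST(B)={c}  FIRST(C)={b}
[2]
  A via A→B a C: +{c}
  FIRST(S)={b,c}  FIRST(A)={b,c}  FIRST(B)={c}  FIRST(C)={b}
[3] (no change)
  FIRST(S)={b,c}  FIRST(A)={b,c}  FIRST(B)={c}  FIRST(C)={b}

FIRST(A) = ["b", "c"]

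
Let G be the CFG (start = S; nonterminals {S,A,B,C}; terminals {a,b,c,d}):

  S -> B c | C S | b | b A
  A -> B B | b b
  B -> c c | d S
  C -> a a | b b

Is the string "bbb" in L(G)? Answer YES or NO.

CNF form of G:
  S -> B T1 | C S | T0 A | b
  A -> B B | T0 T0
  B -> T1 T1 | T2 S
  C -> T0 T0 | T3 T3
  T0 -> b
  T1 -> c
  T2 -> d
  T3 -> a

CYK fill:
  T[0,0] 'b' = {S,T0}  orig:{S}
  T[1,1] 'b' = {S,T0}  orig:{S}
  T[2,2] 'b' = {S,T0}  orig:{S}
  T[0,1] 'bb' = {A,C}
  T[1,2] 'bb' = {A,C}
  T[0,2] 'bbb' = {S}

S ∈ T[0,2] ⇒ YES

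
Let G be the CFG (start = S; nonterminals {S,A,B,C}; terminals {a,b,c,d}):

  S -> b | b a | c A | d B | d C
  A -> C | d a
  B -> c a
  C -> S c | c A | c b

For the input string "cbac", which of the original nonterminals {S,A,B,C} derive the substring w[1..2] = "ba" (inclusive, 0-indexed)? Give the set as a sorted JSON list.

Convert to CNF:
  S -> T0 A | T1 T3 | T2 B | T2 C | b
  A -> S T0 | T0 A | T0 T1 | T2 T3
  B -> T0 T3
  C -> S T0 | T0 A | T0 T1
  T0 -> c
  T1 -> b
  T2 -> d
  T3 -> a

CYK table (by increasing span) — only the sub-triangle for w[1..2]:
  T[1,1] 'b' = {S,T1}  orig:{S}
  T[2,2] 'a' = {T3}  orig:{}
  T[1,2] 'ba' = {S}

Original NTs in T[1,2] deriving "ba": ["S"]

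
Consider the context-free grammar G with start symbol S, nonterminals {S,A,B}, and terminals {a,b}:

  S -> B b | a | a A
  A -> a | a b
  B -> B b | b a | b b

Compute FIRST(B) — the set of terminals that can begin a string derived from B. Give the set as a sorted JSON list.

Compute FIRST by fixpoint:
[1]
  A via A→a: +{a}
  B via B→b a: +{b}
  S via S→B b: +{b}
  S via S→a: +{a}
  S: {a,b}  A: {a}  B: {b}
[2] done
  S: {a,b}  A: {a}  B: {b}

FIRST(B) = ["b"]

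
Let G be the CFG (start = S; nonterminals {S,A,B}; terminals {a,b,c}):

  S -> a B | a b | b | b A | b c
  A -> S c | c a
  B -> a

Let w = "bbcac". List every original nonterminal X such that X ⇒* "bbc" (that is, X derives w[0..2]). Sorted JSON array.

Convert to CNF:
  S -> T1 B | T1 T2 | T2 A | T2 T0 | b
  A -> S T0 | T0 T1
  B -> a
  T0 -> c
  T1 -> a
  T2 -> b

CYK table (by increasing span) — only the sub-triangle for w[0..2]:
  T[0,0] 'b' = {S,T2}  orig:{S}
  T[1,1] 'b' = {S,T2}  orig:{S}
  T[2,2] 'c' = {T0}  orig:{}
  T[0,1] 'bb' = ∅
  T[1,2] 'bc' = {A,S}
  T[0,2] 'bbc' = {S}

Original NTs in T[0,2] deriving "bbc": ["S"]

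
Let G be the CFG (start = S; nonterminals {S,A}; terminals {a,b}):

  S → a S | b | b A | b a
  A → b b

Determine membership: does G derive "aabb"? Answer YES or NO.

Convert to CNF:
  S -> T0 A | T0 T1 | T1 S | b
  A -> T0 T0
  T0 -> b
  T1 -> a

CYK table (by increasing span):
  [0..0]={T1}  "a"  orig:{}
  [1..1]={T1}  "a"  orig:{}
  [2..2]={S,T0}  "b"  orig:{S}
  [3..3]={S,T0}  "b"  orig:{S}
  [0..1]=∅  "aa"
  [1..2]={S}  "ab"
  [2..3]={A}  "bb"
  [0..2]={S}  "aab"
  [1..3]=∅  "abb"
  [0..3]=∅  "aabb"

S ∉ T[0,3] ⇒ NO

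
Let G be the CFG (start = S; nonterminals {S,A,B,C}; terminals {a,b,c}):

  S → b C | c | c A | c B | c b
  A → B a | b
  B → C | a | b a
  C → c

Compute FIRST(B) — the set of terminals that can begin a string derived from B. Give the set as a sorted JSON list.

FIRST iteration:
round 1:
  A via A→b: +{b}
  B via B→a: +{a}
  B via B→b a: +{b}
  C via C→c: +{c}
  S via S→b C: +{b}
  S via S→c: +{c}
  S: {b,c}  A: {b}  B: {a,b}  C: {c}
round 2:
  A via A→B a: +{a}
  B via B→C: +{c}
  S: {b,c}  A: {a,b}  B: {a,b,c}  C: {c}
round 3:
  A via A→B a: +{c}
  S: {b,c}  A: {a,b,c}  B: {a,b,c}  C: {c}
round 4: — fixpoint
  S: {b,c}  A: {a,b,c}  B: {a,b,c}  C: {c}

FIRST(B) = ["a", "b", "c"]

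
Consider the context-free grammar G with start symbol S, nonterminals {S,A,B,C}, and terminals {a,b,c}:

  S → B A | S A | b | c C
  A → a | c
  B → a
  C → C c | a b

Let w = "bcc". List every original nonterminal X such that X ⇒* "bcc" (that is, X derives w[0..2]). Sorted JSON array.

CNF form of G:
  S -> B A | S A | T0 C | b
  A -> a | c
  B -> a
  C -> C T0 | T1 T2
  T0 -> c
  T1 -> a
  T2 -> b

CYK table (by increasing span) (cells [i..j] with 0 ≤ i ≤ j ≤ 2 only):
  [0..0]={S,T2}  "b"  orig:{S}
  [1..1]={A,T0}  "c"  orig:{A}
  [2..2]={A,T0}  "c"  orig:{A}
  [0..1]={S}  "bc"
  [1..2]=∅  "cc"
  [0..2]={S}  "bcc"

Original NTs in T[0,2] deriving "bcc": ["S"]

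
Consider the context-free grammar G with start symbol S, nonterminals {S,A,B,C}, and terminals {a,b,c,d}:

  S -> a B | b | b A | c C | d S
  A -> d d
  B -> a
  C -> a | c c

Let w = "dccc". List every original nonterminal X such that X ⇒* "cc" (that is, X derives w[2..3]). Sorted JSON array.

Convert to CNF:
  S -> T0 S | T1 C | T2 B | T3 A | b
  A -> T0 T0
  B -> a
  C -> T1 T1 | a
  T0 -> d
  T1 -> c
  T2 -> a
  T3 -> b

CYK table (by increasing span), restricted to cells inside w[2..3]:
  T[2,2] 'c' = {T1}  orig:{}
  T[3,3] 'c' = {T1}  orig:{}
  T[2,3] 'cc' = {C}

Original NTs in T[2,3] deriving "cc": ["C"]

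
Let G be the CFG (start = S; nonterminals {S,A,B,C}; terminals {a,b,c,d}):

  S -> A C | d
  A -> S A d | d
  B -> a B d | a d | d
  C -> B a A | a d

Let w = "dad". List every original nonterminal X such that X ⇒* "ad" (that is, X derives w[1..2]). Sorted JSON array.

Convert to CNF:
  S -> A C | d
  A -> S X2 | d
  B -> T1 T0 | T1 X3 | d
  C -> B X4 | T1 T0
  T0 -> d
  T1 -> a
  X2 -> A T0
  X3 -> B T0
  X4 -> T1 A

CYK fill, restricted to cells inside w[1..2]:
  [1..1]={T1}  "a"  orig:{}
  [2..2]={A,B,S,T0}  "d"  orig:{A,B,S}
  [1..2]={B,C,X4}  "ad"  orig:{B,C}

Original NTs in T[1,2] deriving "ad": ["B", "C"]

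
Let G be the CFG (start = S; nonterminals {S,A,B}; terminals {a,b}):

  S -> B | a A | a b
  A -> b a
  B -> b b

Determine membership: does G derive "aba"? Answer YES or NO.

Convert to CNF:
  S -> T0 T0 | T1 A | T1 T0
  A -> T0 T1
  B -> T0 T0
  T0 -> b
  T1 -> a

CYK table (by increasing span):
  T[0,0] 'a' = {T1}  orig:{}
  T[1,1] 'b' = {T0}  orig:{}
  T[2,2] 'a' = {T1}  orig:{}
  T[0,1] 'ab' = {S}
  T[1,2] 'ba' = {A}
  T[0,2] 'aba' = {S}

S ∈ T[0,2] ⇒ YES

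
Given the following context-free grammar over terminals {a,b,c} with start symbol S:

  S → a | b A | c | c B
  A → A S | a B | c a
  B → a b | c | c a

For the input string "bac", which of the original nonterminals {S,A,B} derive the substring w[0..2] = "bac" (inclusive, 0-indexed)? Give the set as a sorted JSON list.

Convert to CNF:
  S -> T1 B | T2 A | a | c
  A -> A S | T0 B | T1 T0
  B -> T0 T2 | T1 T0 | c
  T0 -> a
  T1 -> c
  T2 -> b

CYK fill (cells [i..j] with 0 ≤ i ≤ j ≤ 2 only):
  cell(0,0) b: {T2}  orig:{}
  cell(1,1) a: {S,T0}  orig:{S}
  cell(2,2) c: {B,S,T1}  orig:{B,S}
  cell(0,1) ba: ∅
  cell(1,2) ac: {A}
  cell(0,2) bac: {S}

Original NTs in T[0,2] deriving "bac": ["S"]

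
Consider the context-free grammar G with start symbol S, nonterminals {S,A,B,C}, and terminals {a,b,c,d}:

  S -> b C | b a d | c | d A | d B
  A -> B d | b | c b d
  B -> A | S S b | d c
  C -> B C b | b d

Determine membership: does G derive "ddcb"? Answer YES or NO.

CNF form of G:
  S -> T0 A | T0 B | T2 C | T2 X8 | c
  A -> B T0 | T1 X4 | b
  B -> B T0 | S X5 | T0 T1 | T1 X6 | b
  C -> B X7 | T2 T0
  T0 -> d
  T1 -> c
  T2 -> b
  T3 -> a
  X4 -> T2 T0
  X5 -> S T2
  X6 -> T2 T0
  X7 -> C T2
  X8 -> T3 T0

CYK table (by increasing span):
  T[0,0] 'd' = {T0}  orig:{}
  T[1,1] 'd' = {T0}  orig:{}
  T[2,2] 'c' = {S,T1}  orig:{S}
  T[3,3] 'b' = {A,B,T2}  orig:{A,B}
  T[0,1] 'dd' = ∅
  T[1,2] 'dc' = {B}
  T[2,3] 'cb' = {X5}  orig:{}
  T[0,2] 'ddc' = {S}
  T[1,3] 'dcb' = ∅
  T[0,3] 'ddcb' = {X5}  orig:{}

S ∉ T[0,3] ⇒ NO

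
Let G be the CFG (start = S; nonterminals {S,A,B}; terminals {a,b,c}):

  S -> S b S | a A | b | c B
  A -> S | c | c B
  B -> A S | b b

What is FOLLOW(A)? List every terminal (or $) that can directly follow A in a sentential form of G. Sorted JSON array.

Compute FIRST by fixpoint:
round 1:
  A via A→c: +{c}
  B via B→A S: +{c}
  B via B→b b: +{b}
  S via S→a A: +{a}
  S via S→b: +{b}
  S via S→c B: +{c}
  S: {a,b,c}  A: {c}  B: {b,c}
round 2:
  A via A→S: +{a,b}
  B via B→A S: +{a}
  S: {a,b,c}  A: {a,b,c}  B: {a,b,c}
round 3: (stable)
  S: {a,b,c}  A: {a,b,c}  B: {a,b,c}

Compute FOLLOW by fixpoint:
seed FOLLOW(S) with $
pass 1:
  B→A S: FOLLOW(A) ⊇ FIRST(S) = {a,b,c}; new: +{a,b,c}
  S→S b S: FOLLOW(S) ⊇ FIRST(b) = {b}; new: +{b}
  S→a A: FOLLOW(A) ⊇ FOLLOW(S) ⊇ {$,b}; new: +{$}
  S→c B: FOLLOW(B) ⊇ FOLLOW(S) ⊇ {$,b}; new: +{$,b}
  FOLLOW[S]={$,b}  FOLLOW[A]={$,a,b,c}  FOLLOW[B]={$,b}
pass 2:
  A→S: FOLLOW(S) ⊇ FOLLOW(A) ⊇ {$,a,b,c}; new: +{a,c}
  A→c B: FOLLOW(B) ⊇ FOLLOW(A) ⊇ {$,a,b,c}; new: +{a,c}
  FOLLOW[S]={$,a,b,c}  FOLLOW[A]={$,a,b,c}  FOLLOW[B]={$,a,b,c}
pass 3: done
  FOLLOW[S]={$,a,b,c}  FOLLOW[A]={$,a,b,c}  FOLLOW[B]={$,a,b,c}

FOLLOW(A) = ["$", "a", "b", "c"]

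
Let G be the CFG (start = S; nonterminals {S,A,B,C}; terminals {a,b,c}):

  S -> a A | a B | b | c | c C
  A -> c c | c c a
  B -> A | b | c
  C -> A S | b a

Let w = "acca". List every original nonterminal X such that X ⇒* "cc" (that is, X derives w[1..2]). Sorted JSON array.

Convert to CNF:
  S -> T0 C | T1 A | T1 B | b | c
  A -> T0 T0 | T0 X3
  B -> T0 T0 | T0 X4 | b | c
  C -> A S | T2 T1
  T0 -> c
  T1 -> a
  T2 -> b
  X3 -> T0 T1
  X4 -> T0 T1

Fill CYK table bottom-up — only the sub-triangle for w[1..2]:
  T[1,1] 'c' = {B,S,T0}  orig:{B,S}
  T[2,2] 'c' = {B,S,T0}  orig:{B,S}
  T[1,2] 'cc' = {A,B}

Original NTs in T[1,2] deriving "cc": ["A", "B"]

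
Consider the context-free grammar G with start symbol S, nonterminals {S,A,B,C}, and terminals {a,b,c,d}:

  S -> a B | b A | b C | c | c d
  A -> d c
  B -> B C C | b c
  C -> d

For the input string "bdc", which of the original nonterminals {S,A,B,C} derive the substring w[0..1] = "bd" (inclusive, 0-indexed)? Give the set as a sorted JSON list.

CNF form of G:
  S -> T1 T0 | T2 A | T2 C | T3 B | c
  A -> T0 T1
  B -> B X4 | T2 T1
  C -> d
  T0 -> d
  T1 -> c
  T2 -> b
  T3 -> a
  X4 -> C C

CYK fill — only the sub-triangle for w[0..1]:
  [0..0]={T2}  "b"  orig:{}
  [1..1]={C,T0}  "d"  orig:{C}
  [0..1]={S}  "bd"

Original NTs in T[0,1] deriving "bd": ["S"]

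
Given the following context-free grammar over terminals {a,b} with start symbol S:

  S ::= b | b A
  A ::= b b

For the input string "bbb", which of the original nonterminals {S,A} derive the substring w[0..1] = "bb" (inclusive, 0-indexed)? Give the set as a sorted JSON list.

CNF form of G:
  S -> T0 A | b
  A -> T0 T0
  T0 -> b

CYK fill, restricted to cells inside w[0..1]:
  cell(0,0) b: {S,T0}  orig:{S}
  cell(1,1) b: {S,T0}  orig:{S}
  cell(0,1) bb: {A}

Original NTs in T[0,1] deriving "bb": ["A"]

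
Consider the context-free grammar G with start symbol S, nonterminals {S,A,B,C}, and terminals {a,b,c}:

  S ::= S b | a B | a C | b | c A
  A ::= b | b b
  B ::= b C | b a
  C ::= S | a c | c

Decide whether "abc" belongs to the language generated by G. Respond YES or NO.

CNF form of G:
  S -> S T0 | T1 B | T1 C | T2 A | b
  A -> T0 T0 | b
  B -> T0 C | T0 T1
  C -> S T0 | T1 B | T1 C | T1 T2 | T2 A | b | c
  T0 -> b
  T1 -> a
  T2 -> c

Fill CYK table bottom-up:
  T[0,0] 'a' = {T1}  orig:{}
  T[1,1] 'b' = {A,C,S,T0}  orig:{A,C,S}
  T[2,2] 'c' = {C,T2}  orig:{C}
  T[0,1] 'ab' = {C,S}
  T[1,2] 'bc' = {B}
  T[0,2] 'abc' = {C,S}

S ∈ T[0,2] ⇒ YES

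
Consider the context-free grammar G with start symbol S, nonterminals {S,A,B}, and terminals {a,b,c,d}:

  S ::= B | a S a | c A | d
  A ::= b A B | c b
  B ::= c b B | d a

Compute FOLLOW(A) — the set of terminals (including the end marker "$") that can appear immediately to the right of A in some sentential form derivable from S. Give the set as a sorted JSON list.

FIRST iteration:
round 1:
  A via A→b A B: +{b}
  A via A→c b: +{c}
  B via B→c b B: +{c}
  B via B→d a: +{d}
  S via S→B: +{c,d}
  S via S→a S a: +{a}
  FIRST(S)={a,c,d}  FIRST(A)={b,c}  FIRST(B)={c,d}
round 2: (stable)
  FIRST(S)={a,c,d}  FIRST(A)={b,c}  FIRST(B)={c,d}

FOLLOW iteration:
seed FOLLOW(S) with $
[1]
  A→b A B: FOLLOW(A) ⊇ FIRST(B) = {c,d}; new: +{c,d}
  A→b A B: FOLLOW(B) ⊇ FOLLOW(A) ⊇ {c,d}; new: +{c,d}
  S→B: FOLLOW(B) ⊇ FOLLOW(S) ⊇ {$}; new: +{$}
  S→a S a: FOLLOW(S) ⊇ FIRST(a) = {a}; new: +{a}
  S→c A: FOLLOW(A) ⊇ FOLLOW(S) ⊇ {$,a}; new: +{$,a}
  FOLLOW[S]={$,a}  FOLLOW[A]={$,a,c,d}  FOLLOW[B]={$,c,d}
[2]
  A→b A B: FOLLOW(B) ⊇ FOLLOW(A) ⊇ {$,a,c,d}; new: +{a}
  FOLLOW[S]={$,a}  FOLLOW[A]={$,a,c,d}  FOLLOW[B]={$,a,c,d}
[3] done
  FOLLOW[S]={$,a}  FOLLOW[A]={$,a,c,d}  FOLLOW[B]={$,a,c,d}

FOLLOW(A) = ["$", "a", "c", "d"]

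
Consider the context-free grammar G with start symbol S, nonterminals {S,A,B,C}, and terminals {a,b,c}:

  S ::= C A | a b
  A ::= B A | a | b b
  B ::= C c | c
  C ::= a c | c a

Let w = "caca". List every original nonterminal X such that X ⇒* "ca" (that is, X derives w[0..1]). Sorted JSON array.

CNF form of G:
  S -> C A | T2 T0
  A -> B A | T0 T0 | a
  B -> C T1 | c
  C -> T1 T2 | T2 T1
  T0 -> b
  T1 -> c
  T2 -> a

Fill CYK table bottom-up (cells [i..j] with 0 ≤ i ≤ j ≤ 1 only):
  T[0,0] 'c' = {B,T1}  orig:{B}
  T[1,1] 'a' = {A,T2}  orig:{A}
  T[0,1] 'ca' = {A,C}

Original NTs in T[0,1] deriving "ca": ["A", "C"]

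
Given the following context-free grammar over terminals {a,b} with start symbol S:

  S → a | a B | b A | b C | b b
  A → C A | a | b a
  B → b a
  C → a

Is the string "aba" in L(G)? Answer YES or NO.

Convert to CNF:
  S -> T0 A | T0 C | T0 T0 | T1 B | a
  A -> C A | T0 T1 | a
  B -> T0 T1
  C -> a
  T0 -> b
  T1 -> a

CYK fill:
  T[0,0] 'a' = {A,C,S,T1}  orig:{A,C,S}
  T[1,1] 'b' = {T0}  orig:{}
  T[2,2] 'a' = {A,C,S,T1}  orig:{A,C,S}
  T[0,1] 'ab' = ∅
  T[1,2] 'ba' = {A,B,S}
  T[0,2] 'aba' = {A,S}

S ∈ T[0,2] ⇒ YES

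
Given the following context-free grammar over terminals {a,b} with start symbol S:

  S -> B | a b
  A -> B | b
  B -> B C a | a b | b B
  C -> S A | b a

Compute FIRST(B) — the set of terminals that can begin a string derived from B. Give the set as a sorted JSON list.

FIRST iteration:
pass 1:
  A via A→b: +{b}
  B via B→a b: +{a}
  B via B→b B: +{b}
  C via C→b a: +{b}
  S via S→B: +{a,b}
  FIRST[S]={a,b}  FIRST[A]={b}  FIRST[B]={a,b}  FIRST[C]={b}
pass 2:
  A via A→B: +{a}
  C via C→S A: +{a}
  FIRST[S]={a,b}  FIRST[A]={a,b}  FIRST[B]={a,b}  FIRST[C]={a,b}
pass 3: done
  FIRST[S]={a,b}  FIRST[A]={a,b}  FIRST[B]={a,b}  FIRST[C]={a,b}

FIRST(B) = ["a", "b"]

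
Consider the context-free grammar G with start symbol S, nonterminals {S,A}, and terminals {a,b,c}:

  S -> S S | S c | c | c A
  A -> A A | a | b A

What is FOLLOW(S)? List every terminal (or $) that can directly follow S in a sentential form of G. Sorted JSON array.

FIRST sets, iterate to fixpoint:
iter 1:
  A via A→a: +{a}
  A via A→b A: +{b}
  S via S→c: +{c}
  S: {c}  A: {a,b}
iter 2: done
  S: {c}  A: {a,b}

FOLLOW sets:
seed FOLLOW(S) with $
round 1:
  A→A A: FOLLOW(A) ⊇ FIRST(A) = {a,b}; new: +{a,b}
  S→S S: FOLLOW(S) ⊇ FIRST(S) = {c}; new: +{c}
  S→c A: FOLLOW(A) ⊇ FOLLOW(S) ⊇ {$,c}; new: +{$,c}
  S: {$,c}  A: {$,a,b,c}
round 2: (stable)
  S: {$,c}  A: {$,a,b,c}

FOLLOW(S) = ["$", "c"]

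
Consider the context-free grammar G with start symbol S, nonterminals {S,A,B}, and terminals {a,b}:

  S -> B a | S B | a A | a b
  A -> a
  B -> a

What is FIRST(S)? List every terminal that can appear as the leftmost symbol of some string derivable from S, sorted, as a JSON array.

FIRST iteration:
round 1:
  A via A→a: +{a}
  B via B→a: +{a}
  S via S→B a: +{a}
  S: {a}  A: {a}  B: {a}
round 2: (stable)
  S: {a}  A: {a}  B: {a}

FIRST(S) = ["a"]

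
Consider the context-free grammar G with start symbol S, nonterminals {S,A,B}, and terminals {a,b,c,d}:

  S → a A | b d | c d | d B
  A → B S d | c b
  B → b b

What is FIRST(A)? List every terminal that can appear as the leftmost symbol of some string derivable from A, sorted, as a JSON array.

Compute FIRST by fixpoint:
iter 1:
  A via A→c b: +{c}
  B via B→b b: +{b}
  S via S→a A: +{a}
  S via S→b d: +{b}
  S via S→c d: +{c}
  S via S→d B: +{d}
  FIRST[S]={a,b,c,d}  FIRST[A]={c}  FIRST[B]={b}
iter 2:
  A via A→B S d: +{b}
  FIRST[S]={a,b,c,d}  FIRST[A]={b,c}  FIRST[B]={b}
iter 3: — fixpoint
  FIRST[S]={a,b,c,d}  FIRST[A]={b,c}  FIRST[B]={b}

FIRST(A) = ["b", "c"]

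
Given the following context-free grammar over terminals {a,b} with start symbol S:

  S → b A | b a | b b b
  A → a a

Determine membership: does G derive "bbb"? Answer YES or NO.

Convert to CNF:
  S -> T1 A | T1 T0 | T1 X2
  A -> T0 T0
  T0 -> a
  T1 -> b
  X2 -> T1 T1

CYK fill:
  cell(0,0) b: {T1}  orig:{}
  cell(1,1) b: {T1}  orig:{}
  cell(2,2) b: {T1}  orig:{}
  cell(0,1) bb: {X2}  orig:{}
  cell(1,2) bb: {X2}  orig:{}
  cell(0,2) bbb: {S}

S ∈ T[0,2] ⇒ YES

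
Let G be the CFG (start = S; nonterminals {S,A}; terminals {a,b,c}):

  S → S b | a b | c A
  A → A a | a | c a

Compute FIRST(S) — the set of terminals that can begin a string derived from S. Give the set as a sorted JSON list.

Compute FIRST by fixpoint:
iter 1:
  A via A→a: +{a}
  A via A→c a: +{c}
  S via S→a b: +{a}
  S via S→c A: +{c}
  S: {a,c}  A: {a,c}
iter 2: done
  S: {a,c}  A: {a,c}

FIRST(S) = ["a", "c"]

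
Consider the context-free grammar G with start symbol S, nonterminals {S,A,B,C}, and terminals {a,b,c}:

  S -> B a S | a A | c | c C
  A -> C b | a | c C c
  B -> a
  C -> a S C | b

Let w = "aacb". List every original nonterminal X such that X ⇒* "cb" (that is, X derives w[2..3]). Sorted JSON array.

CNF form of G:
  S -> B X5 | T1 C | T2 A | c
  A -> C T0 | T1 X3 | a
  B -> a
  C -> T2 X4 | b
  T0 -> b
  T1 -> c
  T2 -> a
  X3 -> C T1
  X4 -> S C
  X5 -> T2 S

CYK table (by increasing span) — only the sub-triangle for w[2..3]:
  cell(2,2) c: {S,T1}  orig:{S}
  cell(3,3) b: {C,T0}  orig:{C}
  cell(2,3) cb: {S,X4}  orig:{S}

Original NTs in T[2,3] deriving "cb": ["S"]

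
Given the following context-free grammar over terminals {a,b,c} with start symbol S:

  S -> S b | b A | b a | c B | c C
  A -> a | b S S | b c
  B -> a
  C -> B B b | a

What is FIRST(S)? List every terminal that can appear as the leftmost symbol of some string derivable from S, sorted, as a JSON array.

FIRST iteration:
[1]
  A via A→a: +{a}
  A via A→b S S: +{b}
  B via B→a: +{a}
  C via C→B B b: +{a}
  S via S→b A: +{b}
  S via S→c B: +{c}
  FIRST(S)={b,c}  FIRST(A)={a,b}  FIRST(B)={a}  FIRST(C)={a}
[2] (no change)
  FIRST(S)={b,c}  FIRST(A)={a,b}  FIRST(B)={a}  FIRST(C)={a}

FIRST(S) = ["b", "c"]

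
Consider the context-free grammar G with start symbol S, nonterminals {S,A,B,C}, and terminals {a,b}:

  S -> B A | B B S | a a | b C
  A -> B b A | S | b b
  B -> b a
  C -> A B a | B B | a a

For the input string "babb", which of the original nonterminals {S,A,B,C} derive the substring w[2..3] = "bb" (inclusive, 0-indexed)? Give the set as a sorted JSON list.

Convert to CNF:
  S -> B A | B X5 | T0 C | T1 T1
  A -> B A | B X2 | B X3 | T0 C | T0 T0 | T1 T1
  B -> T0 T1
  C -> A X4 | B B | T1 T1
  T0 -> b
  T1 -> a
  X2 -> B S
  X3 -> T0 A
  X4 -> B T1
  X5 -> B S

CYK fill, restricted to cells inside w[2..3]:
  cell(2,2) b: {T0}  orig:{}
  cell(3,3) b: {T0}  orig:{}
  cell(2,3) bb: {A}

Original NTs in T[2,3] deriving "bb": ["A"]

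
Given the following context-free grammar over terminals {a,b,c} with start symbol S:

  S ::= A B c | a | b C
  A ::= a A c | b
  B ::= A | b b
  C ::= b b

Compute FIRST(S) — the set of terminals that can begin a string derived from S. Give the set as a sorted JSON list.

FIRST sets, iterate to fixpoint:
[1]
  A via A→a A c: +{a}
  A via A→b: +{b}
  B via B→A: +{a,b}
  C via C→b b: +{b}
  S via S→A B c: +{a,b}
  FIRST(S)={a,b}  FIRST(A)={a,b}  FIRST(B)={a,b}  FIRST(C)={b}
[2] — fixpoint
  FIRST(S)={a,b}  FIRST(A)={a,b}  FIRST(B)={a,b}  FIRST(C)={b}

FIRST(S) = ["a", "b"]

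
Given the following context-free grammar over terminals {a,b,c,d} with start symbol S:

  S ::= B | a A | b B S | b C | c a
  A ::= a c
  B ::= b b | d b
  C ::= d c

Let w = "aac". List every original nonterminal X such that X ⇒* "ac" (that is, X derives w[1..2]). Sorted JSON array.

CNF form of G:
  S -> T0 A | T1 T0 | T2 C | T2 T2 | T2 X4 | T3 T2
  A -> T0 T1
  B -> T2 T2 | T3 T2
  C -> T3 T1
  T0 -> a
  T1 -> c
  T2 -> b
  T3 -> d
  X4 -> B S

CYK fill, restricted to cells inside w[1..2]:
  [1..1]={T0}  "a"  orig:{}
  [2..2]={T1}  "c"  orig:{}
  [1..2]={A}  "ac"

Original NTs in T[1,2] deriving "ac": ["A"]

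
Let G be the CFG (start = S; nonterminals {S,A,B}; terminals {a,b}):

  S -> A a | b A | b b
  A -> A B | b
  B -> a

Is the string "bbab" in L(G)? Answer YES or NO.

CNF form of G:
  S -> A T0 | T1 A | T1 T1
  A -> A B | b
  B -> a
  T0 -> a
  T1 -> b

CYK fill:
  cell(0,0) b: {A,T1}  orig:{A}
  cell(1,1) b: {A,T1}  orig:{A}
  cell(2,2) a: {B,T0}  orig:{B}
  cell(3,3) b: {A,T1}  orig:{A}
  cell(0,1) bb: {S}
  cell(1,2) ba: {A,S}
  cell(2,3) ab: ∅
  cell(0,2) bba: {S}
  cell(1,3) bab: ∅
  cell(0,3) bbab: ∅

S ∉ T[0,3] ⇒ NO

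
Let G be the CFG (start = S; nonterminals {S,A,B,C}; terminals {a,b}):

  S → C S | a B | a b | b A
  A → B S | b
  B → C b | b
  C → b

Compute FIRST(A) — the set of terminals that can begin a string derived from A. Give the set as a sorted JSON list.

FIRST sets, iterate to fixpoint:
iter 1:
  A via A→b: +{b}
  B via B→b: +{b}
  C via C→b: +{b}
  S via S→C S: +{b}
  S via S→a B: +{a}
  S: {a,b}  A: {b}  B: {b}  C: {b}
iter 2: done
  S: {a,b}  A: {b}  B: {b}  C: {b}

FIRST(A) = ["b"]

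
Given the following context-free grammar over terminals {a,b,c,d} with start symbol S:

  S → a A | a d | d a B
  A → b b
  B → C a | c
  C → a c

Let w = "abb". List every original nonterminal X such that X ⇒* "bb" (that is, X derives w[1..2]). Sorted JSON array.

CNF form of G:
  S -> T1 A | T1 T3 | T3 X4
  A -> T0 T0
  B -> C T1 | c
  C -> T1 T2
  T0 -> b
  T1 -> a
  T2 -> c
  T3 -> d
  X4 -> T1 B

Fill CYK table bottom-up (cells [i..j] with 1 ≤ i ≤ j ≤ 2 only):
  [1..1]={T0}  "b"  orig:{}
  [2..2]={T0}  "b"  orig:{}
  [1..2]={A}  "bb"

Original NTs in T[1,2] deriving "bb": ["A"]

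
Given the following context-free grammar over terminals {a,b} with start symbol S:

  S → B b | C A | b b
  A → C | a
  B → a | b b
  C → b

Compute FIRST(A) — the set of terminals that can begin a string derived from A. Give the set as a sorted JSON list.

Compute FIRST by fixpoint:
iter 1:
  A via A→a: +{a}
  B via B→a: +{a}
  B via B→b b: +{b}
  C via C→b: +{b}
  S via S→B b: +{a,b}
  S: {a,b}  A: {a}  B: {a,b}  C: {b}
iter 2:
  A via A→C: +{b}
  S: {a,b}  A: {a,b}  B: {a,b}  C: {b}
iter 3: — fixpoint
  S: {a,b}  A: {a,b}  B: {a,b}  C: {b}

FIRST(A) = ["a", "b"]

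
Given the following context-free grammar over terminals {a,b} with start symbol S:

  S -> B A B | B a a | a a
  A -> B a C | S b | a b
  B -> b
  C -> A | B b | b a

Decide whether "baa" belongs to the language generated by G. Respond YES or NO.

Convert to CNF:
  S -> B X4 | B X5 | T0 T0
  A -> B X2 | S T1 | T0 T1
  B -> b
  C -> B T1 | B X3 | S T1 | T0 T1 | T1 T0
  T0 -> a
  T1 -> b
  X2 -> T0 C
  X3 -> T0 C
  X4 -> A B
  X5 -> T0 T0

CYK fill:
  T[0,0] 'b' = {B,T1}  orig:{B}
  T[1,1] 'a' = {T0}  orig:{}
  T[2,2] 'a' = {T0}  orig:{}
  T[0,1] 'ba' = {C}
  T[1,2] 'aa' = {S,X5}  orig:{S}
  T[0,2] 'baa' = {S}

S ∈ T[0,2] ⇒ YES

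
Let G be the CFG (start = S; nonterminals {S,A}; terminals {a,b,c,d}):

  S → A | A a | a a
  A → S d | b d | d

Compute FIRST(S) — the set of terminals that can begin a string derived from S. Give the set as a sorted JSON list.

FIRST iteration:
round 1:
  A via A→b d: +{b}
  A via A→d: +{d}
  S via S→A: +{b,d}
  S via S→a a: +{a}
  FIRST[S]={a,b,d}  FIRST[A]={b,d}
round 2:
  A via A→S d: +{a}
  FIRST[S]={a,b,d}  FIRST[A]={a,b,d}
round 3: (no change)
  FIRST[S]={a,b,d}  FIRST[A]={a,b,d}

FIRST(S) = ["a", "b", "d"]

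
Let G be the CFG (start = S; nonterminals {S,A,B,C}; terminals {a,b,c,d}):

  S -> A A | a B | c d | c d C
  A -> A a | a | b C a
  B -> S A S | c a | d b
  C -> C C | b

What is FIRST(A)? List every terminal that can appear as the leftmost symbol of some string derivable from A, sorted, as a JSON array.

Compute FIRST by fixpoint:
round 1:
  A via A→a: +{a}
  A via A→b C a: +{b}
  B via B→c a: +{c}
  B via B→d b: +{d}
  C via C→b: +{b}
  S via S→A A: +{a,b}
  S via S→c d: +{c}
  FIRST[S]={a,b,c}  FIRST[A]={a,b}  FIRST[B]={c,d}  FIRST[C]={b}
round 2:
  B via B→S A S: +{a,b}
  FIRST[S]={a,b,c}  FIRST[A]={a,b}  FIRST[B]={a,b,c,d}  FIRST[C]={b}
round 3: (no change)
  FIRST[S]={a,b,c}  FIRST[A]={a,b}  FIRST[B]={a,b,c,d}  FIRST[C]={b}

FIRST(A) = ["a", "b"]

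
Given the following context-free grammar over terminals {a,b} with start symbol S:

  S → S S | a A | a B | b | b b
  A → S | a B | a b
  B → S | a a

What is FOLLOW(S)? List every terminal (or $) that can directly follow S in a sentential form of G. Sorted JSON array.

Compute FIRST by fixpoint:
round 1:
  A via A→a B: +{a}
  B via B→a a: +{a}
  S via S→a A: +{a}
  S via S→b: +{b}
  FIRST(S)={a,b}  FIRST(A)={a}  FIRST(B)={a}
round 2:
  A via A→S: +{b}
  B via B→S: +{b}
  FIRST(S)={a,b}  FIRST(A)={a,b}  FIRST(B)={a,b}
round 3: done
  FIRST(S)={a,b}  FIRST(A)={a,b}  FIRST(B)={a,b}

Compute FOLLOW by fixpoint:
seed FOLLOW(S) with $
pass 1:
  S→S S: FOLLOW(S) ⊇ FIRST(S) = {a,b}; new: +{a,b}
  S→a A: FOLLOW(A) ⊇ FOLLOW(S) ⊇ {$,a,b}; new: +{$,a,b}
  S→a B: FOLLOW(B) ⊇ FOLLOW(S) ⊇ {$,a,b}; new: +{$,a,b}
  FOLLOW(S)={$,a,b}  FOLLOW(A)={$,a,b}  FOLLOW(B)={$,a,b}
pass 2: (stable)
  FOLLOW(S)={$,a,b}  FOLLOW(A)={$,a,b}  FOLLOW(B)={$,a,b}

FOLLOW(S) = ["$", "a", "b"]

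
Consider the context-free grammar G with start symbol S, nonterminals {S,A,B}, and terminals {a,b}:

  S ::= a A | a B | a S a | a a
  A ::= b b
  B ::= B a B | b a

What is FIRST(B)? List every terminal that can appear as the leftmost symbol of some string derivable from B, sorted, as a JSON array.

FIRST iteration:
round 1:
  A via A→b b: +{b}
  B via B→b a: +{b}
  S via S→a A: +{a}
  S: {a}  A: {b}  B: {b}
round 2: — fixpoint
  S: {a}  A: {b}  B: {b}

FIRST(B) = ["b"]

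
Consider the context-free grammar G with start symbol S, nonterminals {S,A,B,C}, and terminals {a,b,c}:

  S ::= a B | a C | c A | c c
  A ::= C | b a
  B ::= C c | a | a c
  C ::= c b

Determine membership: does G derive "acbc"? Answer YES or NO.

Convert to CNF:
  S -> T1 B | T1 C | T2 A | T2 T2
  A -> T0 T1 | T2 T0
  B -> C T2 | T1 T2 | a
  C -> T2 T0
  T0 -> b
  T1 -> a
  T2 -> c

CYK table (by increasing span):
  [0..0]={B,T1}  "a"  orig:{B}
  [1..1]={T2}  "c"  orig:{}
  [2..2]={T0}  "b"  orig:{}
  [3..3]={T2}  "c"  orig:{}
  [0..1]={B}  "ac"
  [1..2]={A,C}  "cb"
  [2..3]=∅  "bc"
  [0..2]={S}  "acb"
  [1..3]={B}  "cbc"
  [0..3]={S}  "acbc"

S ∈ T[0,3] ⇒ YES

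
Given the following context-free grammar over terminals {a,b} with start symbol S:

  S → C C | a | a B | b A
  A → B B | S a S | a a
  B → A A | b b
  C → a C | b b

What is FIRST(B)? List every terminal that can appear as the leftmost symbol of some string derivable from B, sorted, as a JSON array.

FIRST sets, iterate to fixpoint:
pass 1:
  A via A→a a: +{a}
  B via B→A A: +{a}
  B via B→b b: +{b}
  C via C→a C: +{a}
  C via C→b b: +{b}
  S via S→C C: +{a,b}
  S: {a,b}  A: {a}  B: {a,b}  C: {a,b}
pass 2:
  A via A→B B: +{b}
  S: {a,b}  A: {a,b}  B: {a,b}  C: {a,b}
pass 3: (no change)
  S: {a,b}  A: {a,b}  B: {a,b}  C: {a,b}

FIRST(B) = ["a", "b"]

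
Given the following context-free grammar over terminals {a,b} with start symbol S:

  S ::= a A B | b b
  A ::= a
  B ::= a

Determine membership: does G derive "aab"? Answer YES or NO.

Convert to CNF:
  S -> T0 X2 | T1 T1
  A -> a
  B -> a
  T0 -> a
  T1 -> b
  X2 -> A B

CYK table (by increasing span):
  T[0,0] 'a' = {A,B,T0}  orig:{A,B}
  T[1,1] 'a' = {A,B,T0}  orig:{A,B}
  T[2,2] 'b' = {T1}  orig:{}
  T[0,1] 'aa' = {X2}  orig:{}
  T[1,2] 'ab' = ∅
  T[0,2] 'aab' = ∅

S ∉ T[0,2] ⇒ NO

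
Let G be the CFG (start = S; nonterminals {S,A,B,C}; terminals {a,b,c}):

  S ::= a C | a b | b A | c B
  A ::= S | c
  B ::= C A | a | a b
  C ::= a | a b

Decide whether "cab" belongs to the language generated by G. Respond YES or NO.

CNF form of G:
  S -> T0 C | T0 T1 | T1 A | T2 B
  A -> T0 C | T0 T1 | T1 A | T2 B | c
  B -> C A | T0 T1 | a
  C -> T0 T1 | a
  T0 -> a
  T1 -> b
  T2 -> c

CYK fill:
  cell(0,0) c: {A,T2}  orig:{A}
  cell(1,1) a: {B,C,T0}  orig:{B,C}
  cell(2,2) b: {T1}  orig:{}
  cell(0,1) ca: {A,S}
  cell(1,2) ab: {A,B,C,S}
  cell(0,2) cab: {A,S}

S ∈ T[0,2] ⇒ YES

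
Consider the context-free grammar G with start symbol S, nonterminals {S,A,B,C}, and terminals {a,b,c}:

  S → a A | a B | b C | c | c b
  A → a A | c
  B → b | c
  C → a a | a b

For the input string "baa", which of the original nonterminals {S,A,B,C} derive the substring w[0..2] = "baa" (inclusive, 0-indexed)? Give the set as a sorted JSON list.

CNF form of G:
  S -> T0 A | T0 B | T1 C | T2 T1 | c
  A -> T0 A | c
  B -> b | c
  C -> T0 T0 | T0 T1
  T0 -> a
  T1 -> b
  T2 -> c

CYK fill — only the sub-triangle for w[0..2]:
  [0..0]={B,T1}  "b"  orig:{B}
  [1..1]={T0}  "a"  orig:{}
  [2..2]={T0}  "a"  orig:{}
  [0..1]=∅  "ba"
  [1..2]={C}  "aa"
  [0..2]={S}  "baa"

Original NTs in T[0,2] deriving "baa": ["S"]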